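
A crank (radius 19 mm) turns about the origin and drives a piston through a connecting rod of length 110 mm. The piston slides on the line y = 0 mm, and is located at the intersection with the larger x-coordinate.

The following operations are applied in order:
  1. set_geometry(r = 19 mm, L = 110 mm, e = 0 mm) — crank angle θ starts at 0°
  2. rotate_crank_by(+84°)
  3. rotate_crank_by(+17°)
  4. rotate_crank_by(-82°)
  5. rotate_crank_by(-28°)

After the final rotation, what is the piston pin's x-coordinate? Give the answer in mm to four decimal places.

128.7259

set_geometry: r = 19 mm, L = 110 mm, e = 0 mm; θ ← 0°
rotate_crank_by(+84°): θ ← 0° +84° = 84°
rotate_crank_by(+17°): θ ← 84° +17° = 101°
rotate_crank_by(-82°): θ ← 101° -82° = 19°
rotate_crank_by(-28°): θ ← 19° -28° = -9°
crank pin P = (r cos θ, r sin θ) = (18.766078, -2.972255)
h = r sin θ − e = -2.972255 − 0 = -2.972255
x = r cos θ + √(L² − h²) = 18.766078 + √(12100.0 − 8.8343) = 18.766078 + 109.959837 = 128.725915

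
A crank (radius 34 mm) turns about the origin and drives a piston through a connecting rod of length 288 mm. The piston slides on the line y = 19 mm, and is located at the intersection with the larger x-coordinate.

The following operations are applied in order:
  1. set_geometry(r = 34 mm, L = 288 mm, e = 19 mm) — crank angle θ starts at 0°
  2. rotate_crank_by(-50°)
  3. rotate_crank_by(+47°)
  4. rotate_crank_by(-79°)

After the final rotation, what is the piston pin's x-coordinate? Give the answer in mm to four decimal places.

set_geometry: r = 34 mm, L = 288 mm, e = 19 mm; θ ← 0°
rotate_crank_by(-50°): θ ← 0° -50° = -50°
rotate_crank_by(+47°): θ ← -50° +47° = -3°
rotate_crank_by(-79°): θ ← -3° -79° = -82°
crank pin P = (r cos θ, r sin θ) = (4.731885, -33.669114)
h = r sin θ − e = -33.669114 − 19 = -52.669114
x = r cos θ + √(L² − h²) = 4.731885 + √(82944.0 − 2774.0356) = 4.731885 + 283.143010 = 287.874896

287.8749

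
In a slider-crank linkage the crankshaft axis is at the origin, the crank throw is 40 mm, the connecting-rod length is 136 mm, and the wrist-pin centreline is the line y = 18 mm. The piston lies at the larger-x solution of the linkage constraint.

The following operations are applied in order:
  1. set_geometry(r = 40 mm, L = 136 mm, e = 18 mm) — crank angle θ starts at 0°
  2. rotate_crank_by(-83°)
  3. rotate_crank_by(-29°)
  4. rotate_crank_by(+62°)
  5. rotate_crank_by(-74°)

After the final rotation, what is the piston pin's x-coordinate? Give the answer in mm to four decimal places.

103.6422

set_geometry: r = 40 mm, L = 136 mm, e = 18 mm; θ ← 0°
rotate_crank_by(-83°): θ ← 0° -83° = -83°
rotate_crank_by(-29°): θ ← -83° -29° = -112°
rotate_crank_by(+62°): θ ← -112° +62° = -50°
rotate_crank_by(-74°): θ ← -50° -74° = -124°
crank pin P = (r cos θ, r sin θ) = (-22.367716, -33.161503)
h = r sin θ − e = -33.161503 − 18 = -51.161503
x = r cos θ + √(L² − h²) = -22.367716 + √(18496.0 − 2617.4994) = -22.367716 + 126.009923 = 103.642207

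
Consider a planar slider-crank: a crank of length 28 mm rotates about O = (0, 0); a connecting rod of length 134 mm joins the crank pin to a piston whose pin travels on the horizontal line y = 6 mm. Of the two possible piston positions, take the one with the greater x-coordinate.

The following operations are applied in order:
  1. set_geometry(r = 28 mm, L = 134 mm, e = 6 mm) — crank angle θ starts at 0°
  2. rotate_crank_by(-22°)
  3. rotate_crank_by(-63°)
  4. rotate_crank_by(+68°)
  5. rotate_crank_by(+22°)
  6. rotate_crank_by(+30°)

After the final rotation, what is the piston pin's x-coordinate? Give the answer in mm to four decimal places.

156.5581

set_geometry: r = 28 mm, L = 134 mm, e = 6 mm; θ ← 0°
rotate_crank_by(-22°): θ ← 0° -22° = -22°
rotate_crank_by(-63°): θ ← -22° -63° = -85°
rotate_crank_by(+68°): θ ← -85° +68° = -17°
rotate_crank_by(+22°): θ ← -17° +22° = 5°
rotate_crank_by(+30°): θ ← 5° +30° = 35°
crank pin P = (r cos θ, r sin θ) = (22.936257, 16.060140)
h = r sin θ − e = 16.060140 − 6 = 10.060140
x = r cos θ + √(L² − h²) = 22.936257 + √(17956.0 − 101.2064) = 22.936257 + 133.621830 = 156.558088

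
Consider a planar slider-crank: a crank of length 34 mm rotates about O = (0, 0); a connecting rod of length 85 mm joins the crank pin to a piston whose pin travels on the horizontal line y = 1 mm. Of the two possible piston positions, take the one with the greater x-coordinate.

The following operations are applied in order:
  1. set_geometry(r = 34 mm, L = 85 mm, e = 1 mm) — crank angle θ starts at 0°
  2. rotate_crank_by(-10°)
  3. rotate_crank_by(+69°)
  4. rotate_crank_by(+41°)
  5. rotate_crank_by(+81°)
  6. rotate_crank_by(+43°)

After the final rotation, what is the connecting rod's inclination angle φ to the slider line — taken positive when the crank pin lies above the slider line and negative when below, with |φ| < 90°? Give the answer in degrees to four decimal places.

-16.8357

set_geometry: r = 34 mm, L = 85 mm, e = 1 mm; θ ← 0°
rotate_crank_by(-10°): θ ← 0° -10° = -10°
rotate_crank_by(+69°): θ ← -10° +69° = 59°
rotate_crank_by(+41°): θ ← 59° +41° = 100°
rotate_crank_by(+81°): θ ← 100° +81° = 181°
rotate_crank_by(+43°): θ ← 181° +43° = 224°
crank pin P = (r cos θ, r sin θ) = (-24.457553, -23.618385)
h = r sin θ − e = -23.618385 − 1 = -24.618385
sin φ = h / L = -24.618385 / 85 = -0.28962805
φ = arcsin(-0.28962805) = -16.835689°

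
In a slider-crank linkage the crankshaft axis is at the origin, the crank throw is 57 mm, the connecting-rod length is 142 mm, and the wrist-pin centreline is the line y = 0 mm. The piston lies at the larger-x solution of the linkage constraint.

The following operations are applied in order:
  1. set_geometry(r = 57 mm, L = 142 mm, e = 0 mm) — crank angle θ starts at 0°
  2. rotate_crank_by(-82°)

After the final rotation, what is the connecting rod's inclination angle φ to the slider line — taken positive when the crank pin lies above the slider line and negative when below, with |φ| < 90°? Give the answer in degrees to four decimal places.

-23.4221

set_geometry: r = 57 mm, L = 142 mm, e = 0 mm; θ ← 0°
rotate_crank_by(-82°): θ ← 0° -82° = -82°
crank pin P = (r cos θ, r sin θ) = (7.932867, -56.445280)
h = r sin θ − e = -56.445280 − 0 = -56.445280
sin φ = h / L = -56.445280 / 142 = -0.39750197
φ = arcsin(-0.39750197) = -23.422107°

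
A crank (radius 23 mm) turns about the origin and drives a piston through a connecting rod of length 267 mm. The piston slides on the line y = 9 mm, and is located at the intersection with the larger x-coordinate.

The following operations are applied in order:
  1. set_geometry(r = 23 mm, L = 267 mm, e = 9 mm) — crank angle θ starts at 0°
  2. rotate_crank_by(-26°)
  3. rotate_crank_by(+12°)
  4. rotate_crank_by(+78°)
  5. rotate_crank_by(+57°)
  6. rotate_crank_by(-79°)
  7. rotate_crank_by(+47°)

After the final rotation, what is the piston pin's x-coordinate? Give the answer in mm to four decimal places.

267.0343

set_geometry: r = 23 mm, L = 267 mm, e = 9 mm; θ ← 0°
rotate_crank_by(-26°): θ ← 0° -26° = -26°
rotate_crank_by(+12°): θ ← -26° +12° = -14°
rotate_crank_by(+78°): θ ← -14° +78° = 64°
rotate_crank_by(+57°): θ ← 64° +57° = 121°
rotate_crank_by(-79°): θ ← 121° -79° = 42°
rotate_crank_by(+47°): θ ← 42° +47° = 89°
crank pin P = (r cos θ, r sin θ) = (0.401405, 22.996497)
h = r sin θ − e = 22.996497 − 9 = 13.996497
x = r cos θ + √(L² − h²) = 0.401405 + √(71289.0 − 195.9019) = 0.401405 + 266.632890 = 267.034295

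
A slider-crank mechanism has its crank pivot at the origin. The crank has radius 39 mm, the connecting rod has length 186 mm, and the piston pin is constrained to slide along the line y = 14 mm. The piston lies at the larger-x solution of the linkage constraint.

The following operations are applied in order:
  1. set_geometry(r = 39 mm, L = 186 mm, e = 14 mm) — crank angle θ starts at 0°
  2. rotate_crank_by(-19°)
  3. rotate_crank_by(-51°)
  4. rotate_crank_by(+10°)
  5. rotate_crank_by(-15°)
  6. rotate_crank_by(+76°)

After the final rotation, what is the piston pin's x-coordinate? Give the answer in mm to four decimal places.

224.5166

set_geometry: r = 39 mm, L = 186 mm, e = 14 mm; θ ← 0°
rotate_crank_by(-19°): θ ← 0° -19° = -19°
rotate_crank_by(-51°): θ ← -19° -51° = -70°
rotate_crank_by(+10°): θ ← -70° +10° = -60°
rotate_crank_by(-15°): θ ← -60° -15° = -75°
rotate_crank_by(+76°): θ ← -75° +76° = 1°
crank pin P = (r cos θ, r sin θ) = (38.994060, 0.680644)
h = r sin θ − e = 0.680644 − 14 = -13.319356
x = r cos θ + √(L² − h²) = 38.994060 + √(34596.0 − 177.4052) = 38.994060 + 185.522491 = 224.516551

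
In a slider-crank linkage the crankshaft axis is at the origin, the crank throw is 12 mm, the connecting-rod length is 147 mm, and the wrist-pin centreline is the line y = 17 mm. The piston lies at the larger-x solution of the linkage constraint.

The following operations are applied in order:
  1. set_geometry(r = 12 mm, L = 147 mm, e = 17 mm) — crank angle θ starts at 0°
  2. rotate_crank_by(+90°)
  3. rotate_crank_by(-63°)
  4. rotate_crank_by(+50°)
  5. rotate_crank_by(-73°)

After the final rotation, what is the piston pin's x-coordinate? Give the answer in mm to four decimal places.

158.0795

set_geometry: r = 12 mm, L = 147 mm, e = 17 mm; θ ← 0°
rotate_crank_by(+90°): θ ← 0° +90° = 90°
rotate_crank_by(-63°): θ ← 90° -63° = 27°
rotate_crank_by(+50°): θ ← 27° +50° = 77°
rotate_crank_by(-73°): θ ← 77° -73° = 4°
crank pin P = (r cos θ, r sin θ) = (11.970769, 0.837078)
h = r sin θ − e = 0.837078 − 17 = -16.162922
x = r cos θ + √(L² − h²) = 11.970769 + √(21609.0 − 261.2401) = 11.970769 + 146.108726 = 158.079495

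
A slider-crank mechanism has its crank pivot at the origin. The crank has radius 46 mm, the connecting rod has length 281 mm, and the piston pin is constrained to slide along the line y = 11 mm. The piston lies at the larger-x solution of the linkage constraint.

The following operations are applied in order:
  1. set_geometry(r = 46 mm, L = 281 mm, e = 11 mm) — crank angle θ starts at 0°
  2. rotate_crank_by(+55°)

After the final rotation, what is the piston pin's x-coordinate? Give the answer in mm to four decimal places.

set_geometry: r = 46 mm, L = 281 mm, e = 11 mm; θ ← 0°
rotate_crank_by(+55°): θ ← 0° +55° = 55°
crank pin P = (r cos θ, r sin θ) = (26.384516, 37.680994)
h = r sin θ − e = 37.680994 − 11 = 26.680994
x = r cos θ + √(L² − h²) = 26.384516 + √(78961.0 − 711.8754) = 26.384516 + 279.730450 = 306.114966

306.1150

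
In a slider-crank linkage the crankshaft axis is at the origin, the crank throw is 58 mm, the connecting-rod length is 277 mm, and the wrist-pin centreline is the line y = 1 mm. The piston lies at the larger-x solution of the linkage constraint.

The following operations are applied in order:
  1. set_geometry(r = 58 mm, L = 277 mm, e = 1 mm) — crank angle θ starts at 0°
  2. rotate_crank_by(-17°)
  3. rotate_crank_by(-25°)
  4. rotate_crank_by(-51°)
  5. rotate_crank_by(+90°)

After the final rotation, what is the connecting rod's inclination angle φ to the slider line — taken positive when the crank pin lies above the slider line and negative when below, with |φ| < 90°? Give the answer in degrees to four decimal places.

-0.8347

set_geometry: r = 58 mm, L = 277 mm, e = 1 mm; θ ← 0°
rotate_crank_by(-17°): θ ← 0° -17° = -17°
rotate_crank_by(-25°): θ ← -17° -25° = -42°
rotate_crank_by(-51°): θ ← -42° -51° = -93°
rotate_crank_by(+90°): θ ← -93° +90° = -3°
crank pin P = (r cos θ, r sin θ) = (57.920513, -3.035485)
h = r sin θ − e = -3.035485 − 1 = -4.035485
sin φ = h / L = -4.035485 / 277 = -0.01456854
φ = arcsin(-0.01456854) = -0.834745°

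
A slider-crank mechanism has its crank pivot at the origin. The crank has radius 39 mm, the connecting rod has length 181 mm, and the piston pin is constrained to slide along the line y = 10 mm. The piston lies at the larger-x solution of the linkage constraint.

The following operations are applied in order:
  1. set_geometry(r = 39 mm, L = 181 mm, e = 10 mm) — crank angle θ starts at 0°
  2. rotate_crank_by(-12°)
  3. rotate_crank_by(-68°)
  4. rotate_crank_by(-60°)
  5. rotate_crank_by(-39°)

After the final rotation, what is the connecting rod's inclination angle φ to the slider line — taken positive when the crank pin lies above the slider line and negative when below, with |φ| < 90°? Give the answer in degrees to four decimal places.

-3.3829

set_geometry: r = 39 mm, L = 181 mm, e = 10 mm; θ ← 0°
rotate_crank_by(-12°): θ ← 0° -12° = -12°
rotate_crank_by(-68°): θ ← -12° -68° = -80°
rotate_crank_by(-60°): θ ← -80° -60° = -140°
rotate_crank_by(-39°): θ ← -140° -39° = -179°
crank pin P = (r cos θ, r sin θ) = (-38.994060, -0.680644)
h = r sin θ − e = -0.680644 − 10 = -10.680644
sin φ = h / L = -10.680644 / 181 = -0.05900908
φ = arcsin(-0.05900908) = -3.382937°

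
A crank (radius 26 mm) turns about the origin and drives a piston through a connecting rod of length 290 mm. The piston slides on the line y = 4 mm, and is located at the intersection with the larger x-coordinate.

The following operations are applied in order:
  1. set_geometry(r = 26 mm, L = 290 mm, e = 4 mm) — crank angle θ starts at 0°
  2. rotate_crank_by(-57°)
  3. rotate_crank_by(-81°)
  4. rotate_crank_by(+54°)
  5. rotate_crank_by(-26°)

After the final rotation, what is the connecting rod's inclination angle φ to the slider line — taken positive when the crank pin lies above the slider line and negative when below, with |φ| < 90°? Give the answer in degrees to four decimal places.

set_geometry: r = 26 mm, L = 290 mm, e = 4 mm; θ ← 0°
rotate_crank_by(-57°): θ ← 0° -57° = -57°
rotate_crank_by(-81°): θ ← -57° -81° = -138°
rotate_crank_by(+54°): θ ← -138° +54° = -84°
rotate_crank_by(-26°): θ ← -84° -26° = -110°
crank pin P = (r cos θ, r sin θ) = (-8.892524, -24.432008)
h = r sin θ − e = -24.432008 − 4 = -28.432008
sin φ = h / L = -28.432008 / 290 = -0.09804141
φ = arcsin(-0.09804141) = -5.626397°

-5.6264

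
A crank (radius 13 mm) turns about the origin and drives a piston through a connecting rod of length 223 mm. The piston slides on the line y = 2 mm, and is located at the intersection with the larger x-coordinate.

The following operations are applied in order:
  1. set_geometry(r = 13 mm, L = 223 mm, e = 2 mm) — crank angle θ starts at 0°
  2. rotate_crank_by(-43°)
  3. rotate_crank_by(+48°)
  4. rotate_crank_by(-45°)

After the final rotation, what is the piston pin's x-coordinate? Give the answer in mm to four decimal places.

set_geometry: r = 13 mm, L = 223 mm, e = 2 mm; θ ← 0°
rotate_crank_by(-43°): θ ← 0° -43° = -43°
rotate_crank_by(+48°): θ ← -43° +48° = 5°
rotate_crank_by(-45°): θ ← 5° -45° = -40°
crank pin P = (r cos θ, r sin θ) = (9.958578, -8.356239)
h = r sin θ − e = -8.356239 − 2 = -10.356239
x = r cos θ + √(L² − h²) = 9.958578 + √(49729.0 − 107.2517) = 9.958578 + 222.759396 = 232.717973

232.7180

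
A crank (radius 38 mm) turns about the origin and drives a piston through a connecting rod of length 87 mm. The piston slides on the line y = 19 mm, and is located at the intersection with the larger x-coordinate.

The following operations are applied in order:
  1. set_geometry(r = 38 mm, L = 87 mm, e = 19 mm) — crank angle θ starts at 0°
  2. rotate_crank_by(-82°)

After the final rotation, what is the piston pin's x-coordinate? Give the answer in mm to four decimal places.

71.3342

set_geometry: r = 38 mm, L = 87 mm, e = 19 mm; θ ← 0°
rotate_crank_by(-82°): θ ← 0° -82° = -82°
crank pin P = (r cos θ, r sin θ) = (5.288578, -37.630187)
h = r sin θ − e = -37.630187 − 19 = -56.630187
x = r cos θ + √(L² − h²) = 5.288578 + √(7569.0 − 3206.9780) = 5.288578 + 66.045605 = 71.334183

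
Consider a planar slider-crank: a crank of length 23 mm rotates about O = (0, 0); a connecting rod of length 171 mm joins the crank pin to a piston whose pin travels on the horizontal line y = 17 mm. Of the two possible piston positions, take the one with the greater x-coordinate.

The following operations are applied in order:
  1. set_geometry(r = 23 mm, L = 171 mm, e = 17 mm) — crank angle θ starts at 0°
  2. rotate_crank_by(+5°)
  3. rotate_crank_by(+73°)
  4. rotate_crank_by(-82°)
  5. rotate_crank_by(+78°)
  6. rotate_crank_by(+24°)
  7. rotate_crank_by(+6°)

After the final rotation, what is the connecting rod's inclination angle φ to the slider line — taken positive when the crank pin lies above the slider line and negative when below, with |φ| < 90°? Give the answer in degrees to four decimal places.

1.7818

set_geometry: r = 23 mm, L = 171 mm, e = 17 mm; θ ← 0°
rotate_crank_by(+5°): θ ← 0° +5° = 5°
rotate_crank_by(+73°): θ ← 5° +73° = 78°
rotate_crank_by(-82°): θ ← 78° -82° = -4°
rotate_crank_by(+78°): θ ← -4° +78° = 74°
rotate_crank_by(+24°): θ ← 74° +24° = 98°
rotate_crank_by(+6°): θ ← 98° +6° = 104°
crank pin P = (r cos θ, r sin θ) = (-5.564204, 22.316802)
h = r sin θ − e = 22.316802 − 17 = 5.316802
sin φ = h / L = 5.316802 / 171 = 0.03109241
φ = arcsin(0.03109241) = 1.781751°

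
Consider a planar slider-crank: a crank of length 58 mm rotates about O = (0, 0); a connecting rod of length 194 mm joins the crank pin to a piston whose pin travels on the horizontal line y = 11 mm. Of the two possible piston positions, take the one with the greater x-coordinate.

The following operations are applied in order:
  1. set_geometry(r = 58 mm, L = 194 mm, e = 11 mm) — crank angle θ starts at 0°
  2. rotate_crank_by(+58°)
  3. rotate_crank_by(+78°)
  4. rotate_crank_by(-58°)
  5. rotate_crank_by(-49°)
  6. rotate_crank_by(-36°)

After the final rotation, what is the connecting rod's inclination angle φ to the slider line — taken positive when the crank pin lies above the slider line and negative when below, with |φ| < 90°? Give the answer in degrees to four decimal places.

set_geometry: r = 58 mm, L = 194 mm, e = 11 mm; θ ← 0°
rotate_crank_by(+58°): θ ← 0° +58° = 58°
rotate_crank_by(+78°): θ ← 58° +78° = 136°
rotate_crank_by(-58°): θ ← 136° -58° = 78°
rotate_crank_by(-49°): θ ← 78° -49° = 29°
rotate_crank_by(-36°): θ ← 29° -36° = -7°
crank pin P = (r cos θ, r sin θ) = (57.567677, -7.068422)
h = r sin θ − e = -7.068422 − 11 = -18.068422
sin φ = h / L = -18.068422 / 194 = -0.09313620
φ = arcsin(-0.09313620) = -5.344056°

-5.3441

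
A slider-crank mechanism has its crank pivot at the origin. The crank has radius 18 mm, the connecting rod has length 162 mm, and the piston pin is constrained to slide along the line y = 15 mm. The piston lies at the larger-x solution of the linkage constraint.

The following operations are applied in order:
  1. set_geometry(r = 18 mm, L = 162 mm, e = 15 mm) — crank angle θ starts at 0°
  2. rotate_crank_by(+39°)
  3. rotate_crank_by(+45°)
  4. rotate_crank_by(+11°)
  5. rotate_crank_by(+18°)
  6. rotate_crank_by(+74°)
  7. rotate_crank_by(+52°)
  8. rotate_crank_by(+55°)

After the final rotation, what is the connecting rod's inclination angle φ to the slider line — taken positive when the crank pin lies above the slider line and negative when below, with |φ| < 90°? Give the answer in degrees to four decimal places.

set_geometry: r = 18 mm, L = 162 mm, e = 15 mm; θ ← 0°
rotate_crank_by(+39°): θ ← 0° +39° = 39°
rotate_crank_by(+45°): θ ← 39° +45° = 84°
rotate_crank_by(+11°): θ ← 84° +11° = 95°
rotate_crank_by(+18°): θ ← 95° +18° = 113°
rotate_crank_by(+74°): θ ← 113° +74° = 187°
rotate_crank_by(+52°): θ ← 187° +52° = 239°
rotate_crank_by(+55°): θ ← 239° +55° = 294°
crank pin P = (r cos θ, r sin θ) = (7.321260, -16.443818)
h = r sin θ − e = -16.443818 − 15 = -31.443818
sin φ = h / L = -31.443818 / 162 = -0.19409764
φ = arcsin(-0.19409764) = -11.192015°

-11.1920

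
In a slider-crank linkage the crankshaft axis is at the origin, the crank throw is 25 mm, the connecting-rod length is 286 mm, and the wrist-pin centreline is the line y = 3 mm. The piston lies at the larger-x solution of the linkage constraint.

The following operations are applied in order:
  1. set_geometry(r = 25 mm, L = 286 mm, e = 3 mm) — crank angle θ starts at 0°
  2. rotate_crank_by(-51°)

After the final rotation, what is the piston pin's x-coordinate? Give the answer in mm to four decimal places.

300.8522

set_geometry: r = 25 mm, L = 286 mm, e = 3 mm; θ ← 0°
rotate_crank_by(-51°): θ ← 0° -51° = -51°
crank pin P = (r cos θ, r sin θ) = (15.733010, -19.428649)
h = r sin θ − e = -19.428649 − 3 = -22.428649
x = r cos θ + √(L² − h²) = 15.733010 + √(81796.0 − 503.0443) = 15.733010 + 285.119196 = 300.852205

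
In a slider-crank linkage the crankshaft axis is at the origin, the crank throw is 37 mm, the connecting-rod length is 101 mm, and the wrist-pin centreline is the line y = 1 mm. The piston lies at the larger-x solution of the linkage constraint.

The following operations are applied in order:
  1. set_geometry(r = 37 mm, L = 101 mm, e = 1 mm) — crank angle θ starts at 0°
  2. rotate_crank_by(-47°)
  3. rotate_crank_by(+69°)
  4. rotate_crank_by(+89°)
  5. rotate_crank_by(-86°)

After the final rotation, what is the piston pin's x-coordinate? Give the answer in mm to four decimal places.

set_geometry: r = 37 mm, L = 101 mm, e = 1 mm; θ ← 0°
rotate_crank_by(-47°): θ ← 0° -47° = -47°
rotate_crank_by(+69°): θ ← -47° +69° = 22°
rotate_crank_by(+89°): θ ← 22° +89° = 111°
rotate_crank_by(-86°): θ ← 111° -86° = 25°
crank pin P = (r cos θ, r sin θ) = (33.533388, 15.636876)
h = r sin θ − e = 15.636876 − 1 = 14.636876
x = r cos θ + √(L² − h²) = 33.533388 + √(10201.0 − 214.2381) = 33.533388 + 99.933787 = 133.467176

133.4672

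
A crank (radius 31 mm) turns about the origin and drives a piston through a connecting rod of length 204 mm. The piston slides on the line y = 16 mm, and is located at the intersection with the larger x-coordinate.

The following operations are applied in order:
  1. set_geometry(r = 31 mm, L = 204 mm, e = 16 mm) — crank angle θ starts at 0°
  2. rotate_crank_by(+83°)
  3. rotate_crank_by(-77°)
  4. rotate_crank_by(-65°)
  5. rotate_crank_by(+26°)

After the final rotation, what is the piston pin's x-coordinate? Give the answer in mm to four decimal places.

set_geometry: r = 31 mm, L = 204 mm, e = 16 mm; θ ← 0°
rotate_crank_by(+83°): θ ← 0° +83° = 83°
rotate_crank_by(-77°): θ ← 83° -77° = 6°
rotate_crank_by(-65°): θ ← 6° -65° = -59°
rotate_crank_by(+26°): θ ← -59° +26° = -33°
crank pin P = (r cos θ, r sin θ) = (25.998788, -16.883810)
h = r sin θ − e = -16.883810 − 16 = -32.883810
x = r cos θ + √(L² − h²) = 25.998788 + √(41616.0 − 1081.3450) = 25.998788 + 201.332201 = 227.330988

227.3310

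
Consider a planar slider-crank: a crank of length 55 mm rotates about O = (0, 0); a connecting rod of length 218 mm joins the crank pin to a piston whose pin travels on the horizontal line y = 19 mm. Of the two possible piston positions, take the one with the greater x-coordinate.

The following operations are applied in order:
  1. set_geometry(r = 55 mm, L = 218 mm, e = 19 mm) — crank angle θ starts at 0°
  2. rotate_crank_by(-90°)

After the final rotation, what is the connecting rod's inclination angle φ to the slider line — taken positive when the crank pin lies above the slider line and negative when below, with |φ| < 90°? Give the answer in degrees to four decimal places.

-19.8433

set_geometry: r = 55 mm, L = 218 mm, e = 19 mm; θ ← 0°
rotate_crank_by(-90°): θ ← 0° -90° = -90°
crank pin P = (r cos θ, r sin θ) = (0.000000, -55.000000)
h = r sin θ − e = -55.000000 − 19 = -74.000000
sin φ = h / L = -74.000000 / 218 = -0.33944954
φ = arcsin(-0.33944954) = -19.843341°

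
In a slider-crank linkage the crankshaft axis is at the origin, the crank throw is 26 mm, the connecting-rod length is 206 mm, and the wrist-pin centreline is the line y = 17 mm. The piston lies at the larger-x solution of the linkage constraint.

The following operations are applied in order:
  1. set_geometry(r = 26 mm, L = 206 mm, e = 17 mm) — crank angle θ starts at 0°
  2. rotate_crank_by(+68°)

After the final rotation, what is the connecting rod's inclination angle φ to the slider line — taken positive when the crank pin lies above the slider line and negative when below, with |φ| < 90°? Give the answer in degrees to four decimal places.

set_geometry: r = 26 mm, L = 206 mm, e = 17 mm; θ ← 0°
rotate_crank_by(+68°): θ ← 0° +68° = 68°
crank pin P = (r cos θ, r sin θ) = (9.739771, 24.106780)
h = r sin θ − e = 24.106780 − 17 = 7.106780
sin φ = h / L = 7.106780 / 206 = 0.03449893
φ = arcsin(0.03449893) = 1.977036°

1.9770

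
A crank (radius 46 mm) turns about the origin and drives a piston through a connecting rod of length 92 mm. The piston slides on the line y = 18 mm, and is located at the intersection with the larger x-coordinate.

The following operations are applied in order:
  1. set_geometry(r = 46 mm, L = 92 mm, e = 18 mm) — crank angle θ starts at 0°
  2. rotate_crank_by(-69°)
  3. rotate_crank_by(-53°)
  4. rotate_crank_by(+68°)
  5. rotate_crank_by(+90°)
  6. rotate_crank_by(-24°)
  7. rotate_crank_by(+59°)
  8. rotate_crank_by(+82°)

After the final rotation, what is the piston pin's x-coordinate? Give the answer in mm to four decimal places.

set_geometry: r = 46 mm, L = 92 mm, e = 18 mm; θ ← 0°
rotate_crank_by(-69°): θ ← 0° -69° = -69°
rotate_crank_by(-53°): θ ← -69° -53° = -122°
rotate_crank_by(+68°): θ ← -122° +68° = -54°
rotate_crank_by(+90°): θ ← -54° +90° = 36°
rotate_crank_by(-24°): θ ← 36° -24° = 12°
rotate_crank_by(+59°): θ ← 12° +59° = 71°
rotate_crank_by(+82°): θ ← 71° +82° = 153°
crank pin P = (r cos θ, r sin θ) = (-40.986300, 20.883563)
h = r sin θ − e = 20.883563 − 18 = 2.883563
x = r cos θ + √(L² − h²) = -40.986300 + √(8464.0 − 8.3149) = -40.986300 + 91.954799 = 50.968499

50.9685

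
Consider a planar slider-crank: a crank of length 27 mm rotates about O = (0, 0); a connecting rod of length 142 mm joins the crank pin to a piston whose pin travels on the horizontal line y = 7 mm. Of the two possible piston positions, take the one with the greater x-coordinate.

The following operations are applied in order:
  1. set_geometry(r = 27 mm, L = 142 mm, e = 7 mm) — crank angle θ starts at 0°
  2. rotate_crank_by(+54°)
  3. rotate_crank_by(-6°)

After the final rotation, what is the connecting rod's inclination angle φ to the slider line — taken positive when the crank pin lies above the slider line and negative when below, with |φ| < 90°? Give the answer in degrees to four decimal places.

5.2790

set_geometry: r = 27 mm, L = 142 mm, e = 7 mm; θ ← 0°
rotate_crank_by(+54°): θ ← 0° +54° = 54°
rotate_crank_by(-6°): θ ← 54° -6° = 48°
crank pin P = (r cos θ, r sin θ) = (18.066526, 20.064910)
h = r sin θ − e = 20.064910 − 7 = 13.064910
sin φ = h / L = 13.064910 / 142 = 0.09200641
φ = arcsin(0.09200641) = 5.279045°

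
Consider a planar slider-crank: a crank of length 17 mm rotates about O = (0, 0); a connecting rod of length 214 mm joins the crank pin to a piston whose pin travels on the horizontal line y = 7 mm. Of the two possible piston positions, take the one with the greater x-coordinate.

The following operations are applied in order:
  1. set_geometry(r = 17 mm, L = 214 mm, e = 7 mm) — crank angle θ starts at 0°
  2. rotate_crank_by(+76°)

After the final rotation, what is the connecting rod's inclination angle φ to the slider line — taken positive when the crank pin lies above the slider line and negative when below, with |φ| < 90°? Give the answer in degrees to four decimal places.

2.5430

set_geometry: r = 17 mm, L = 214 mm, e = 7 mm; θ ← 0°
rotate_crank_by(+76°): θ ← 0° +76° = 76°
crank pin P = (r cos θ, r sin θ) = (4.112672, 16.495027)
h = r sin θ − e = 16.495027 − 7 = 9.495027
sin φ = h / L = 9.495027 / 214 = 0.04436929
φ = arcsin(0.04436929) = 2.543008°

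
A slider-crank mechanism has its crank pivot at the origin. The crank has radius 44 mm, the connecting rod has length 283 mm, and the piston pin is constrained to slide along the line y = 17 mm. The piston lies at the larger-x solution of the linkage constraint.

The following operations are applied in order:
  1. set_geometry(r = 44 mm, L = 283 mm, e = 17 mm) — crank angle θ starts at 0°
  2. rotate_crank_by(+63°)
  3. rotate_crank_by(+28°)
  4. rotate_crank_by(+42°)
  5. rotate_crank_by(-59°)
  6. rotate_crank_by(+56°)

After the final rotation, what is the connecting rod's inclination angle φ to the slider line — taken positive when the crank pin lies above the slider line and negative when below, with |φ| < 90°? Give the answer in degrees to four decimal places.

3.3842

set_geometry: r = 44 mm, L = 283 mm, e = 17 mm; θ ← 0°
rotate_crank_by(+63°): θ ← 0° +63° = 63°
rotate_crank_by(+28°): θ ← 63° +28° = 91°
rotate_crank_by(+42°): θ ← 91° +42° = 133°
rotate_crank_by(-59°): θ ← 133° -59° = 74°
rotate_crank_by(+56°): θ ← 74° +56° = 130°
crank pin P = (r cos θ, r sin θ) = (-28.282655, 33.705955)
h = r sin θ − e = 33.705955 − 17 = 16.705955
sin φ = h / L = 16.705955 / 283 = 0.05903164
φ = arcsin(0.05903164) = 3.384232°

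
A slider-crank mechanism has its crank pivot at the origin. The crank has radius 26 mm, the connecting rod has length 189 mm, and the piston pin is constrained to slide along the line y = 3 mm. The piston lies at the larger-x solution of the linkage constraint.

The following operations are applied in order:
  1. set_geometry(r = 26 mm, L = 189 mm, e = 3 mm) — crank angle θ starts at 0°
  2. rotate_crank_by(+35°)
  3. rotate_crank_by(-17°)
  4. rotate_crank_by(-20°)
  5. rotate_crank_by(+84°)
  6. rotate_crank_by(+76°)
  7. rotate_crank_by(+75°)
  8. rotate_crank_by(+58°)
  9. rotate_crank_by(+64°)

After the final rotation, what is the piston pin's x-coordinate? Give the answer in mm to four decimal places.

set_geometry: r = 26 mm, L = 189 mm, e = 3 mm; θ ← 0°
rotate_crank_by(+35°): θ ← 0° +35° = 35°
rotate_crank_by(-17°): θ ← 35° -17° = 18°
rotate_crank_by(-20°): θ ← 18° -20° = -2°
rotate_crank_by(+84°): θ ← -2° +84° = 82°
rotate_crank_by(+76°): θ ← 82° +76° = 158°
rotate_crank_by(+75°): θ ← 158° +75° = 233°
rotate_crank_by(+58°): θ ← 233° +58° = 291°
rotate_crank_by(+64°): θ ← 291° +64° = 355°
crank pin P = (r cos θ, r sin θ) = (25.901062, -2.266049)
h = r sin θ − e = -2.266049 − 3 = -5.266049
x = r cos θ + √(L² − h²) = 25.901062 + √(35721.0 − 27.7313) = 25.901062 + 188.926623 = 214.827685

214.8277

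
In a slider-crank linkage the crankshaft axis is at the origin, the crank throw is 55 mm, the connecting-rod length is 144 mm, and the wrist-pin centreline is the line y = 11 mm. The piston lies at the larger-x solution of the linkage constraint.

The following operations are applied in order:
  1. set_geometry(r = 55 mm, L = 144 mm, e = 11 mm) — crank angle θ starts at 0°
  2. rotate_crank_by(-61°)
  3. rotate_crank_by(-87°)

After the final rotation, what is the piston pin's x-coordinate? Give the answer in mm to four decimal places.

91.6481

set_geometry: r = 55 mm, L = 144 mm, e = 11 mm; θ ← 0°
rotate_crank_by(-61°): θ ← 0° -61° = -61°
rotate_crank_by(-87°): θ ← -61° -87° = -148°
crank pin P = (r cos θ, r sin θ) = (-46.642645, -29.145560)
h = r sin θ − e = -29.145560 − 11 = -40.145560
x = r cos θ + √(L² − h²) = -46.642645 + √(20736.0 − 1611.6660) = -46.642645 + 138.290759 = 91.648114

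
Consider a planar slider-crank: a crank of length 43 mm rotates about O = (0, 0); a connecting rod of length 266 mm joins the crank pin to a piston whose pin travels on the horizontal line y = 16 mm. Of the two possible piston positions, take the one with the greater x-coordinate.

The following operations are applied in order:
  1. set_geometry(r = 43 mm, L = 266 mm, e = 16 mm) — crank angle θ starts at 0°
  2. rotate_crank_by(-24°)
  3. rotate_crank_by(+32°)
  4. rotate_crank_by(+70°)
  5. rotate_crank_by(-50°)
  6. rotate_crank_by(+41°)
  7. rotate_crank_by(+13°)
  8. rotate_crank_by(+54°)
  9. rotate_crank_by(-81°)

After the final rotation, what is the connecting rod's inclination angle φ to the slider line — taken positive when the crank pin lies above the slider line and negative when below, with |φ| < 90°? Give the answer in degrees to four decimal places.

set_geometry: r = 43 mm, L = 266 mm, e = 16 mm; θ ← 0°
rotate_crank_by(-24°): θ ← 0° -24° = -24°
rotate_crank_by(+32°): θ ← -24° +32° = 8°
rotate_crank_by(+70°): θ ← 8° +70° = 78°
rotate_crank_by(-50°): θ ← 78° -50° = 28°
rotate_crank_by(+41°): θ ← 28° +41° = 69°
rotate_crank_by(+13°): θ ← 69° +13° = 82°
rotate_crank_by(+54°): θ ← 82° +54° = 136°
rotate_crank_by(-81°): θ ← 136° -81° = 55°
crank pin P = (r cos θ, r sin θ) = (24.663787, 35.223538)
h = r sin θ − e = 35.223538 − 16 = 19.223538
sin φ = h / L = 19.223538 / 266 = 0.07226894
φ = arcsin(0.07226894) = 4.144318°

4.1443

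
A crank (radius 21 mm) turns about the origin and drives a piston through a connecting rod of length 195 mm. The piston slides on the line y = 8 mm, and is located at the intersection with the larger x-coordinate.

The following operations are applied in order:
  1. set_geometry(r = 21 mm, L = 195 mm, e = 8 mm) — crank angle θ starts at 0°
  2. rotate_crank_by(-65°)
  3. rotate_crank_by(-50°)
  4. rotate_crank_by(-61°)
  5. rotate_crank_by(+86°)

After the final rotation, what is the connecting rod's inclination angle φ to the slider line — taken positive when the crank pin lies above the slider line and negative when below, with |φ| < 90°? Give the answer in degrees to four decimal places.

-8.5526

set_geometry: r = 21 mm, L = 195 mm, e = 8 mm; θ ← 0°
rotate_crank_by(-65°): θ ← 0° -65° = -65°
rotate_crank_by(-50°): θ ← -65° -50° = -115°
rotate_crank_by(-61°): θ ← -115° -61° = -176°
rotate_crank_by(+86°): θ ← -176° +86° = -90°
crank pin P = (r cos θ, r sin θ) = (0.000000, -21.000000)
h = r sin θ − e = -21.000000 − 8 = -29.000000
sin φ = h / L = -29.000000 / 195 = -0.14871795
φ = arcsin(-0.14871795) = -8.552637°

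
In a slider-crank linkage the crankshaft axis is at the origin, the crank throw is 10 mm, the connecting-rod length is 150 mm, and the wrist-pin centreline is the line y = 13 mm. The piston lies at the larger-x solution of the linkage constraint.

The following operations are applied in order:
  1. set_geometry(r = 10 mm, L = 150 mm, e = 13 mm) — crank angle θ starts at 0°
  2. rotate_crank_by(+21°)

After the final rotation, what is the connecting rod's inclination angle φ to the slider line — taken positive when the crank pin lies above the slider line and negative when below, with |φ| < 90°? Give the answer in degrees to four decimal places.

-3.5991

set_geometry: r = 10 mm, L = 150 mm, e = 13 mm; θ ← 0°
rotate_crank_by(+21°): θ ← 0° +21° = 21°
crank pin P = (r cos θ, r sin θ) = (9.335804, 3.583679)
h = r sin θ − e = 3.583679 − 13 = -9.416321
sin φ = h / L = -9.416321 / 150 = -0.06277547
φ = arcsin(-0.06277547) = -3.599136°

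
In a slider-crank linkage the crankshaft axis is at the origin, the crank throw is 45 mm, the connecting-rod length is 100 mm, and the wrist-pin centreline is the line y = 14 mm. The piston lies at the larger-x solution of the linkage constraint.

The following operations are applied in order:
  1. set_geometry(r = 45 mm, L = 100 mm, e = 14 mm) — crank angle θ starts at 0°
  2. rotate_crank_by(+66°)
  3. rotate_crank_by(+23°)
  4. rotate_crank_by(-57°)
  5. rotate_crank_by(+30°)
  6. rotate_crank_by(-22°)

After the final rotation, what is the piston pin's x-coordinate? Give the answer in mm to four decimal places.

set_geometry: r = 45 mm, L = 100 mm, e = 14 mm; θ ← 0°
rotate_crank_by(+66°): θ ← 0° +66° = 66°
rotate_crank_by(+23°): θ ← 66° +23° = 89°
rotate_crank_by(-57°): θ ← 89° -57° = 32°
rotate_crank_by(+30°): θ ← 32° +30° = 62°
rotate_crank_by(-22°): θ ← 62° -22° = 40°
crank pin P = (r cos θ, r sin θ) = (34.472000, 28.925442)
h = r sin θ − e = 28.925442 − 14 = 14.925442
x = r cos θ + √(L² − h²) = 34.472000 + √(10000.0 − 222.7688) = 34.472000 + 98.879883 = 133.351882

133.3519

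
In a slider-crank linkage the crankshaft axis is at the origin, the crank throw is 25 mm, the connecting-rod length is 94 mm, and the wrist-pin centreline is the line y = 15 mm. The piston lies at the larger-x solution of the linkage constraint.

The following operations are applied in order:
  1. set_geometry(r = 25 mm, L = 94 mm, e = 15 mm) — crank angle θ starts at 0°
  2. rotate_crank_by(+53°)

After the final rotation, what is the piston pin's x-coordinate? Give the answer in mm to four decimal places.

set_geometry: r = 25 mm, L = 94 mm, e = 15 mm; θ ← 0°
rotate_crank_by(+53°): θ ← 0° +53° = 53°
crank pin P = (r cos θ, r sin θ) = (15.045376, 19.965888)
h = r sin θ − e = 19.965888 − 15 = 4.965888
x = r cos θ + √(L² − h²) = 15.045376 + √(8836.0 − 24.6600) = 15.045376 + 93.868738 = 108.914113

108.9141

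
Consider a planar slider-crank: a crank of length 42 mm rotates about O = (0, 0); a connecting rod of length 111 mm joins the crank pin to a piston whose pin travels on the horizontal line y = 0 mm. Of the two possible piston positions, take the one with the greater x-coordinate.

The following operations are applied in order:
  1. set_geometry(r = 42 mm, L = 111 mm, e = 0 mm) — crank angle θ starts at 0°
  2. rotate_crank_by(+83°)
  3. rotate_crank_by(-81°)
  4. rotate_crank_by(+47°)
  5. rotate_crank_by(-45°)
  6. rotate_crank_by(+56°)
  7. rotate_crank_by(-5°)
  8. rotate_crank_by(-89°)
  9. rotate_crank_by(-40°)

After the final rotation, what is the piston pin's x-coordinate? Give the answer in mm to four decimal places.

114.9742

set_geometry: r = 42 mm, L = 111 mm, e = 0 mm; θ ← 0°
rotate_crank_by(+83°): θ ← 0° +83° = 83°
rotate_crank_by(-81°): θ ← 83° -81° = 2°
rotate_crank_by(+47°): θ ← 2° +47° = 49°
rotate_crank_by(-45°): θ ← 49° -45° = 4°
rotate_crank_by(+56°): θ ← 4° +56° = 60°
rotate_crank_by(-5°): θ ← 60° -5° = 55°
rotate_crank_by(-89°): θ ← 55° -89° = -34°
rotate_crank_by(-40°): θ ← -34° -40° = -74°
crank pin P = (r cos θ, r sin θ) = (11.576769, -40.372991)
h = r sin θ − e = -40.372991 − 0 = -40.372991
x = r cos θ + √(L² − h²) = 11.576769 + √(12321.0 − 1629.9784) = 11.576769 + 103.397396 = 114.974165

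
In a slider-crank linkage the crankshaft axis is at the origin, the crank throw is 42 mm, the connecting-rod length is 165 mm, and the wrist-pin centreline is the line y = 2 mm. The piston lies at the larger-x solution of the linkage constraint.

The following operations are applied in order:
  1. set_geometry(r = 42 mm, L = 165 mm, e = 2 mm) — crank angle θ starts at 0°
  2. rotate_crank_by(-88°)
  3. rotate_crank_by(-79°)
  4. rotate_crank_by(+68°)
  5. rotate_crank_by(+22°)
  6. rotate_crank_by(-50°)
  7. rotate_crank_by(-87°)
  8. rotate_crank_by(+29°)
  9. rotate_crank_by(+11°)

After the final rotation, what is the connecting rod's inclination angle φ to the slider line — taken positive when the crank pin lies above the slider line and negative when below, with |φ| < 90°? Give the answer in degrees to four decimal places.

-2.2195

set_geometry: r = 42 mm, L = 165 mm, e = 2 mm; θ ← 0°
rotate_crank_by(-88°): θ ← 0° -88° = -88°
rotate_crank_by(-79°): θ ← -88° -79° = -167°
rotate_crank_by(+68°): θ ← -167° +68° = -99°
rotate_crank_by(+22°): θ ← -99° +22° = -77°
rotate_crank_by(-50°): θ ← -77° -50° = -127°
rotate_crank_by(-87°): θ ← -127° -87° = -214°
rotate_crank_by(+29°): θ ← -214° +29° = -185°
rotate_crank_by(+11°): θ ← -185° +11° = -174°
crank pin P = (r cos θ, r sin θ) = (-41.769920, -4.390195)
h = r sin θ − e = -4.390195 − 2 = -6.390195
sin φ = h / L = -6.390195 / 165 = -0.03872846
φ = arcsin(-0.03872846) = -2.219532°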